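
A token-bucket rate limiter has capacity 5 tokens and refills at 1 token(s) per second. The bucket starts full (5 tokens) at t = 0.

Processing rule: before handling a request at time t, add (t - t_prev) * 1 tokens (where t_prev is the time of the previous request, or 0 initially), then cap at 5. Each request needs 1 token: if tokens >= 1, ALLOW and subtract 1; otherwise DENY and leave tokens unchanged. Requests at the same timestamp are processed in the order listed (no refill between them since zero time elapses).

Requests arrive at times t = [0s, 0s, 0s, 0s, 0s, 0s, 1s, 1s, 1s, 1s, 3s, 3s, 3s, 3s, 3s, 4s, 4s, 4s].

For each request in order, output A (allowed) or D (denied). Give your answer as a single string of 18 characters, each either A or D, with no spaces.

Simulating step by step:
  req#1 t=0s: ALLOW
  req#2 t=0s: ALLOW
  req#3 t=0s: ALLOW
  req#4 t=0s: ALLOW
  req#5 t=0s: ALLOW
  req#6 t=0s: DENY
  req#7 t=1s: ALLOW
  req#8 t=1s: DENY
  req#9 t=1s: DENY
  req#10 t=1s: DENY
  req#11 t=3s: ALLOW
  req#12 t=3s: ALLOW
  req#13 t=3s: DENY
  req#14 t=3s: DENY
  req#15 t=3s: DENY
  req#16 t=4s: ALLOW
  req#17 t=4s: DENY
  req#18 t=4s: DENY

Answer: AAAAADADDDAADDDADD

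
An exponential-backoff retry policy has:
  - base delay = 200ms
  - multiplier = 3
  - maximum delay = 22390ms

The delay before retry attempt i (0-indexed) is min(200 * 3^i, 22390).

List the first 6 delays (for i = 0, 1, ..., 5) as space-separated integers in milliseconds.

Answer: 200 600 1800 5400 16200 22390

Derivation:
Computing each delay:
  i=0: min(200*3^0, 22390) = 200
  i=1: min(200*3^1, 22390) = 600
  i=2: min(200*3^2, 22390) = 1800
  i=3: min(200*3^3, 22390) = 5400
  i=4: min(200*3^4, 22390) = 16200
  i=5: min(200*3^5, 22390) = 22390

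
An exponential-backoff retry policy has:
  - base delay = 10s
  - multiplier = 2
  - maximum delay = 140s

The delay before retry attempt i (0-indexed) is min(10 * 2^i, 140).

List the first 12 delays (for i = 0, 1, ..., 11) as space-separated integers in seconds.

Answer: 10 20 40 80 140 140 140 140 140 140 140 140

Derivation:
Computing each delay:
  i=0: min(10*2^0, 140) = 10
  i=1: min(10*2^1, 140) = 20
  i=2: min(10*2^2, 140) = 40
  i=3: min(10*2^3, 140) = 80
  i=4: min(10*2^4, 140) = 140
  i=5: min(10*2^5, 140) = 140
  i=6: min(10*2^6, 140) = 140
  i=7: min(10*2^7, 140) = 140
  i=8: min(10*2^8, 140) = 140
  i=9: min(10*2^9, 140) = 140
  i=10: min(10*2^10, 140) = 140
  i=11: min(10*2^11, 140) = 140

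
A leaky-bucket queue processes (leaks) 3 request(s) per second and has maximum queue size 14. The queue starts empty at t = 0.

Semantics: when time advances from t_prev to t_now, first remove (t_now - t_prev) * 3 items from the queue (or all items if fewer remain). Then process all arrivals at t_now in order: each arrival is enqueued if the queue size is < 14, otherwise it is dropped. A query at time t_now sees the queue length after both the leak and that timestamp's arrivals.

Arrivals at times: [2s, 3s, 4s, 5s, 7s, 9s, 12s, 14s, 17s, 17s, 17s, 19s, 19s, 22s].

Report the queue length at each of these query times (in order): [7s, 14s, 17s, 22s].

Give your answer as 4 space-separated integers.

Answer: 1 1 3 1

Derivation:
Queue lengths at query times:
  query t=7s: backlog = 1
  query t=14s: backlog = 1
  query t=17s: backlog = 3
  query t=22s: backlog = 1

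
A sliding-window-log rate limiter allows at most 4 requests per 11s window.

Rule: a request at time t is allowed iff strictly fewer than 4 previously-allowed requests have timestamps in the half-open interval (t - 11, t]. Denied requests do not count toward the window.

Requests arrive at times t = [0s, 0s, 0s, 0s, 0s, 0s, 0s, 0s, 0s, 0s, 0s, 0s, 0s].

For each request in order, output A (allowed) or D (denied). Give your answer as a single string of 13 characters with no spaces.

Answer: AAAADDDDDDDDD

Derivation:
Tracking allowed requests in the window:
  req#1 t=0s: ALLOW
  req#2 t=0s: ALLOW
  req#3 t=0s: ALLOW
  req#4 t=0s: ALLOW
  req#5 t=0s: DENY
  req#6 t=0s: DENY
  req#7 t=0s: DENY
  req#8 t=0s: DENY
  req#9 t=0s: DENY
  req#10 t=0s: DENY
  req#11 t=0s: DENY
  req#12 t=0s: DENY
  req#13 t=0s: DENY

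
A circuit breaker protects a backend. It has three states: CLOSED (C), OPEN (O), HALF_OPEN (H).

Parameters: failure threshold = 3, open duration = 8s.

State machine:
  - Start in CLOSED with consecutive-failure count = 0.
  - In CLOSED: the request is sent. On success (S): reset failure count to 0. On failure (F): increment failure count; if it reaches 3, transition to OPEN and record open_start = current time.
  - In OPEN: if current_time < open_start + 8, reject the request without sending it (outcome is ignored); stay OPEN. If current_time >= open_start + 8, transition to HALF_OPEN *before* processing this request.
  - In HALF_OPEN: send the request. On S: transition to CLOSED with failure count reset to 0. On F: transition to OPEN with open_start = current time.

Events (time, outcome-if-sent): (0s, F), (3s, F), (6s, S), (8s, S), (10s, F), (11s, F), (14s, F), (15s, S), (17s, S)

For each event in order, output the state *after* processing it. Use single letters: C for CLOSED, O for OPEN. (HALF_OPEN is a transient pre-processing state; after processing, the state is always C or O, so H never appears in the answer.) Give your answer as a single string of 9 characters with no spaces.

Answer: CCCCCCOOO

Derivation:
State after each event:
  event#1 t=0s outcome=F: state=CLOSED
  event#2 t=3s outcome=F: state=CLOSED
  event#3 t=6s outcome=S: state=CLOSED
  event#4 t=8s outcome=S: state=CLOSED
  event#5 t=10s outcome=F: state=CLOSED
  event#6 t=11s outcome=F: state=CLOSED
  event#7 t=14s outcome=F: state=OPEN
  event#8 t=15s outcome=S: state=OPEN
  event#9 t=17s outcome=S: state=OPEN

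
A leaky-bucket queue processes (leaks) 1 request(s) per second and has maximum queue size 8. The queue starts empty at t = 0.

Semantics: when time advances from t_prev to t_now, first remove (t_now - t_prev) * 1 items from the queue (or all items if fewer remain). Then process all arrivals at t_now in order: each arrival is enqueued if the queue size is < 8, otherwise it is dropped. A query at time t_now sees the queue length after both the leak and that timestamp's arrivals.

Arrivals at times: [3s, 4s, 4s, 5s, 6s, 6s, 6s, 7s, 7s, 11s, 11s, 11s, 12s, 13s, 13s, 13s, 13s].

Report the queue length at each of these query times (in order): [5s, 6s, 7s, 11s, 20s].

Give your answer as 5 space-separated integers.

Answer: 2 4 5 4 0

Derivation:
Queue lengths at query times:
  query t=5s: backlog = 2
  query t=6s: backlog = 4
  query t=7s: backlog = 5
  query t=11s: backlog = 4
  query t=20s: backlog = 0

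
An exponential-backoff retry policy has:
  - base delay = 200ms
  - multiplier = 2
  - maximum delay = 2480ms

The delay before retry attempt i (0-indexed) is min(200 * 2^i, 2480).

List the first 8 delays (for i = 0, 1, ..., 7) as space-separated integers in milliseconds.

Computing each delay:
  i=0: min(200*2^0, 2480) = 200
  i=1: min(200*2^1, 2480) = 400
  i=2: min(200*2^2, 2480) = 800
  i=3: min(200*2^3, 2480) = 1600
  i=4: min(200*2^4, 2480) = 2480
  i=5: min(200*2^5, 2480) = 2480
  i=6: min(200*2^6, 2480) = 2480
  i=7: min(200*2^7, 2480) = 2480

Answer: 200 400 800 1600 2480 2480 2480 2480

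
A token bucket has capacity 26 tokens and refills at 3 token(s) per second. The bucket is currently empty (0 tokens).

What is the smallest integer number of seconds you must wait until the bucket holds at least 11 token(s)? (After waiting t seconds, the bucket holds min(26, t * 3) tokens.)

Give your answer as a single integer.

Need t * 3 >= 11, so t >= 11/3.
Smallest integer t = ceil(11/3) = 4.

Answer: 4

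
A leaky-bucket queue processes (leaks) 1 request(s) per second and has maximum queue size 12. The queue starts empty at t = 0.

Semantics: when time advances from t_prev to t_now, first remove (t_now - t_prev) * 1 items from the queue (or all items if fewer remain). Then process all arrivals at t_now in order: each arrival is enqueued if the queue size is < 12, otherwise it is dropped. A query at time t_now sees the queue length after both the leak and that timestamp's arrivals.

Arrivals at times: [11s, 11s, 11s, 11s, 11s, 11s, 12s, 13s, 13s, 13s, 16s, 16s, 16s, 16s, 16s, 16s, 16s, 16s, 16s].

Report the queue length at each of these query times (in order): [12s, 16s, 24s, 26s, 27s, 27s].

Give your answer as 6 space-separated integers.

Queue lengths at query times:
  query t=12s: backlog = 6
  query t=16s: backlog = 12
  query t=24s: backlog = 4
  query t=26s: backlog = 2
  query t=27s: backlog = 1
  query t=27s: backlog = 1

Answer: 6 12 4 2 1 1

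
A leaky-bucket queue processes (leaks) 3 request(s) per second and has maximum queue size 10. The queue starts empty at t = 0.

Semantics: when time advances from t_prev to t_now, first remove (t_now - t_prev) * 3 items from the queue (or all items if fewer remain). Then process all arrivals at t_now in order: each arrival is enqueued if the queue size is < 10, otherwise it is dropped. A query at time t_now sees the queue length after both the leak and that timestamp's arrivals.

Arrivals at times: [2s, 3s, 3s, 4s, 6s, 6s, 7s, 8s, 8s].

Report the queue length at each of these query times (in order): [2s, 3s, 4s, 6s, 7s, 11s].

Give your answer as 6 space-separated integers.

Queue lengths at query times:
  query t=2s: backlog = 1
  query t=3s: backlog = 2
  query t=4s: backlog = 1
  query t=6s: backlog = 2
  query t=7s: backlog = 1
  query t=11s: backlog = 0

Answer: 1 2 1 2 1 0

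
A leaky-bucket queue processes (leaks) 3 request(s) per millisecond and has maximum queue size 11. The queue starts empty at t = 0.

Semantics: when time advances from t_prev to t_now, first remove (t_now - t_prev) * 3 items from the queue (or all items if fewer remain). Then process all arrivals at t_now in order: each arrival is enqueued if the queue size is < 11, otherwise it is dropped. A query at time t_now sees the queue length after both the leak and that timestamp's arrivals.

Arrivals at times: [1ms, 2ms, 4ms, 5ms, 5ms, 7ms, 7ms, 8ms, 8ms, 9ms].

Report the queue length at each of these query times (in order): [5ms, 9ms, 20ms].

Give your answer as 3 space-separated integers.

Queue lengths at query times:
  query t=5ms: backlog = 2
  query t=9ms: backlog = 1
  query t=20ms: backlog = 0

Answer: 2 1 0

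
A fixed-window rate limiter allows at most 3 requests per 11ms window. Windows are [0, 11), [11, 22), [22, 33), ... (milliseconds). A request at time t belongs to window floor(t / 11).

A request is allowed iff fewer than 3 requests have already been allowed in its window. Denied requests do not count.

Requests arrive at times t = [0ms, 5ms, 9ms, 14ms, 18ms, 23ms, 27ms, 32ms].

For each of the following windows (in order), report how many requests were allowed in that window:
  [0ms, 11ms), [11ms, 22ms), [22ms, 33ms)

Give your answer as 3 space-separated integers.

Processing requests:
  req#1 t=0ms (window 0): ALLOW
  req#2 t=5ms (window 0): ALLOW
  req#3 t=9ms (window 0): ALLOW
  req#4 t=14ms (window 1): ALLOW
  req#5 t=18ms (window 1): ALLOW
  req#6 t=23ms (window 2): ALLOW
  req#7 t=27ms (window 2): ALLOW
  req#8 t=32ms (window 2): ALLOW

Allowed counts by window: 3 2 3

Answer: 3 2 3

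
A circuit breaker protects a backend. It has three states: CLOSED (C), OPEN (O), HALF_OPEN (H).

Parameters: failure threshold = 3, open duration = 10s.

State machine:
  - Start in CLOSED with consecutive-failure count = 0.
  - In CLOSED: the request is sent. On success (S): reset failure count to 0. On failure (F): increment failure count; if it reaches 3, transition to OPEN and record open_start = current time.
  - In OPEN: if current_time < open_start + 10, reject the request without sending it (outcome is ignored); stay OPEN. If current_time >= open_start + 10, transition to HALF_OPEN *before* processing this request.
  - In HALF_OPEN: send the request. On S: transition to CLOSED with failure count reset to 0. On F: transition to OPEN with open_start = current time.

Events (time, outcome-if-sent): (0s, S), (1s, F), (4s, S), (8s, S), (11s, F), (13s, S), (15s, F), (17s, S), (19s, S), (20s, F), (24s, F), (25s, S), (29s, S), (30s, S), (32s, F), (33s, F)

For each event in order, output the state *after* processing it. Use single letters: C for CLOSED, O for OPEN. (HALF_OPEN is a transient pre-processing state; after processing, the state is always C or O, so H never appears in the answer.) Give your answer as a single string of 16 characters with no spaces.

Answer: CCCCCCCCCCCCCCCC

Derivation:
State after each event:
  event#1 t=0s outcome=S: state=CLOSED
  event#2 t=1s outcome=F: state=CLOSED
  event#3 t=4s outcome=S: state=CLOSED
  event#4 t=8s outcome=S: state=CLOSED
  event#5 t=11s outcome=F: state=CLOSED
  event#6 t=13s outcome=S: state=CLOSED
  event#7 t=15s outcome=F: state=CLOSED
  event#8 t=17s outcome=S: state=CLOSED
  event#9 t=19s outcome=S: state=CLOSED
  event#10 t=20s outcome=F: state=CLOSED
  event#11 t=24s outcome=F: state=CLOSED
  event#12 t=25s outcome=S: state=CLOSED
  event#13 t=29s outcome=S: state=CLOSED
  event#14 t=30s outcome=S: state=CLOSED
  event#15 t=32s outcome=F: state=CLOSED
  event#16 t=33s outcome=F: state=CLOSED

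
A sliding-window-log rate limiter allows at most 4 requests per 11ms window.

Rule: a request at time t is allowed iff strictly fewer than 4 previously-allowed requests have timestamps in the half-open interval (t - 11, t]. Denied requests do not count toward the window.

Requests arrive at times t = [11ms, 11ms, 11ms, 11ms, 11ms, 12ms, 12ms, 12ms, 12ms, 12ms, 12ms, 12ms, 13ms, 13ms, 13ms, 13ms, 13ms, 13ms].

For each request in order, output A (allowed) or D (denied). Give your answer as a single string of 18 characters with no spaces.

Answer: AAAADDDDDDDDDDDDDD

Derivation:
Tracking allowed requests in the window:
  req#1 t=11ms: ALLOW
  req#2 t=11ms: ALLOW
  req#3 t=11ms: ALLOW
  req#4 t=11ms: ALLOW
  req#5 t=11ms: DENY
  req#6 t=12ms: DENY
  req#7 t=12ms: DENY
  req#8 t=12ms: DENY
  req#9 t=12ms: DENY
  req#10 t=12ms: DENY
  req#11 t=12ms: DENY
  req#12 t=12ms: DENY
  req#13 t=13ms: DENY
  req#14 t=13ms: DENY
  req#15 t=13ms: DENY
  req#16 t=13ms: DENY
  req#17 t=13ms: DENY
  req#18 t=13ms: DENY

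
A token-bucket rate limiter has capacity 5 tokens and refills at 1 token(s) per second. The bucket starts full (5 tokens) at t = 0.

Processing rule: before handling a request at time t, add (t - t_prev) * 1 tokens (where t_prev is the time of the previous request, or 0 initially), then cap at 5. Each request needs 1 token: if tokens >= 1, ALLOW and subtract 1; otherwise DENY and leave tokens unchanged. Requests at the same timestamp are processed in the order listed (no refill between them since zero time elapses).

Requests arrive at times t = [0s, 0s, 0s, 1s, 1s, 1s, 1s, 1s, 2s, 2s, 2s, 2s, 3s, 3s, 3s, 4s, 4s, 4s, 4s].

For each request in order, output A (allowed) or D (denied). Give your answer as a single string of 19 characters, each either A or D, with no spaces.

Simulating step by step:
  req#1 t=0s: ALLOW
  req#2 t=0s: ALLOW
  req#3 t=0s: ALLOW
  req#4 t=1s: ALLOW
  req#5 t=1s: ALLOW
  req#6 t=1s: ALLOW
  req#7 t=1s: DENY
  req#8 t=1s: DENY
  req#9 t=2s: ALLOW
  req#10 t=2s: DENY
  req#11 t=2s: DENY
  req#12 t=2s: DENY
  req#13 t=3s: ALLOW
  req#14 t=3s: DENY
  req#15 t=3s: DENY
  req#16 t=4s: ALLOW
  req#17 t=4s: DENY
  req#18 t=4s: DENY
  req#19 t=4s: DENY

Answer: AAAAAADDADDDADDADDD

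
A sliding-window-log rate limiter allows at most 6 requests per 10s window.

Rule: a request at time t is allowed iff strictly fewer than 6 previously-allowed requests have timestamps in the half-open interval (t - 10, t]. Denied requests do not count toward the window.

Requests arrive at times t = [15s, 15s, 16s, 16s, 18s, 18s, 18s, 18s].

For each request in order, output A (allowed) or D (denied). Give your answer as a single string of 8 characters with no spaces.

Answer: AAAAAADD

Derivation:
Tracking allowed requests in the window:
  req#1 t=15s: ALLOW
  req#2 t=15s: ALLOW
  req#3 t=16s: ALLOW
  req#4 t=16s: ALLOW
  req#5 t=18s: ALLOW
  req#6 t=18s: ALLOW
  req#7 t=18s: DENY
  req#8 t=18s: DENY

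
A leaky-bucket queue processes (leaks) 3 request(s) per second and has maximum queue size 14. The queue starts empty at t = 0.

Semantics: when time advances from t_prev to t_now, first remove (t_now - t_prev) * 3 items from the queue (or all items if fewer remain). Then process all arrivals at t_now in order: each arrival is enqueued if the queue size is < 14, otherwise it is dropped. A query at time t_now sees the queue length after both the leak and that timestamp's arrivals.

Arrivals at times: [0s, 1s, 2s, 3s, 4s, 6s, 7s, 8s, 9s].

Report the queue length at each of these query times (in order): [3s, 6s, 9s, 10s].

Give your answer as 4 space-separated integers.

Queue lengths at query times:
  query t=3s: backlog = 1
  query t=6s: backlog = 1
  query t=9s: backlog = 1
  query t=10s: backlog = 0

Answer: 1 1 1 0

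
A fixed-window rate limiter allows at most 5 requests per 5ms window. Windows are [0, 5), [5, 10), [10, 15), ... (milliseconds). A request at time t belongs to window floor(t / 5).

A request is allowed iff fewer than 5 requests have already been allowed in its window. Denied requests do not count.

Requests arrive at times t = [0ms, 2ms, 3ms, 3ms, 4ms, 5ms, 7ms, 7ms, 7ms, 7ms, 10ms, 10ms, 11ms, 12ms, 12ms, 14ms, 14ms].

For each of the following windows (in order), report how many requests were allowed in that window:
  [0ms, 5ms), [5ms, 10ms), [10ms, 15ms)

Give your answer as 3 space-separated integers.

Answer: 5 5 5

Derivation:
Processing requests:
  req#1 t=0ms (window 0): ALLOW
  req#2 t=2ms (window 0): ALLOW
  req#3 t=3ms (window 0): ALLOW
  req#4 t=3ms (window 0): ALLOW
  req#5 t=4ms (window 0): ALLOW
  req#6 t=5ms (window 1): ALLOW
  req#7 t=7ms (window 1): ALLOW
  req#8 t=7ms (window 1): ALLOW
  req#9 t=7ms (window 1): ALLOW
  req#10 t=7ms (window 1): ALLOW
  req#11 t=10ms (window 2): ALLOW
  req#12 t=10ms (window 2): ALLOW
  req#13 t=11ms (window 2): ALLOW
  req#14 t=12ms (window 2): ALLOW
  req#15 t=12ms (window 2): ALLOW
  req#16 t=14ms (window 2): DENY
  req#17 t=14ms (window 2): DENY

Allowed counts by window: 5 5 5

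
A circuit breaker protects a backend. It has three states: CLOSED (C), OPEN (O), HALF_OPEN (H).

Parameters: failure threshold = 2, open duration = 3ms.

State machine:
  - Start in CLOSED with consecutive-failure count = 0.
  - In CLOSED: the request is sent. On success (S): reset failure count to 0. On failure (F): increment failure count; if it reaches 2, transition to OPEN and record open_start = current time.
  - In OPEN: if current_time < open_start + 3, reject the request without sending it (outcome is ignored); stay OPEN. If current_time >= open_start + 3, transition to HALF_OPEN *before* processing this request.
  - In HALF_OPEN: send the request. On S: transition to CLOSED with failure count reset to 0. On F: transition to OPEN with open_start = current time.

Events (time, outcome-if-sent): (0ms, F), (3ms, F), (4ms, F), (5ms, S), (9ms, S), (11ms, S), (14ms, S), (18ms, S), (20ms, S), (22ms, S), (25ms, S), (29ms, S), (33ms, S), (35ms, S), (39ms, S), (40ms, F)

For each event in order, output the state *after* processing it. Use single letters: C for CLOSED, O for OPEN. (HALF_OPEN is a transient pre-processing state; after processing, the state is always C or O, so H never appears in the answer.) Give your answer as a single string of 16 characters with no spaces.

Answer: COOOCCCCCCCCCCCC

Derivation:
State after each event:
  event#1 t=0ms outcome=F: state=CLOSED
  event#2 t=3ms outcome=F: state=OPEN
  event#3 t=4ms outcome=F: state=OPEN
  event#4 t=5ms outcome=S: state=OPEN
  event#5 t=9ms outcome=S: state=CLOSED
  event#6 t=11ms outcome=S: state=CLOSED
  event#7 t=14ms outcome=S: state=CLOSED
  event#8 t=18ms outcome=S: state=CLOSED
  event#9 t=20ms outcome=S: state=CLOSED
  event#10 t=22ms outcome=S: state=CLOSED
  event#11 t=25ms outcome=S: state=CLOSED
  event#12 t=29ms outcome=S: state=CLOSED
  event#13 t=33ms outcome=S: state=CLOSED
  event#14 t=35ms outcome=S: state=CLOSED
  event#15 t=39ms outcome=S: state=CLOSED
  event#16 t=40ms outcome=F: state=CLOSED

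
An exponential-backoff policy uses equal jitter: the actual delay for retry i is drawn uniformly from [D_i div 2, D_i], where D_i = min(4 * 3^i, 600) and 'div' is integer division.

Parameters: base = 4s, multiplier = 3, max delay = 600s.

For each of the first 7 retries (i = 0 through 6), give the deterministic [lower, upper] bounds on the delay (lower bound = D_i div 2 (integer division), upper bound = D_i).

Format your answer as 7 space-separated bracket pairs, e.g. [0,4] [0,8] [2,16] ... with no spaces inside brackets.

Answer: [2,4] [6,12] [18,36] [54,108] [162,324] [300,600] [300,600]

Derivation:
Computing bounds per retry:
  i=0: D_i=min(4*3^0,600)=4, bounds=[2,4]
  i=1: D_i=min(4*3^1,600)=12, bounds=[6,12]
  i=2: D_i=min(4*3^2,600)=36, bounds=[18,36]
  i=3: D_i=min(4*3^3,600)=108, bounds=[54,108]
  i=4: D_i=min(4*3^4,600)=324, bounds=[162,324]
  i=5: D_i=min(4*3^5,600)=600, bounds=[300,600]
  i=6: D_i=min(4*3^6,600)=600, bounds=[300,600]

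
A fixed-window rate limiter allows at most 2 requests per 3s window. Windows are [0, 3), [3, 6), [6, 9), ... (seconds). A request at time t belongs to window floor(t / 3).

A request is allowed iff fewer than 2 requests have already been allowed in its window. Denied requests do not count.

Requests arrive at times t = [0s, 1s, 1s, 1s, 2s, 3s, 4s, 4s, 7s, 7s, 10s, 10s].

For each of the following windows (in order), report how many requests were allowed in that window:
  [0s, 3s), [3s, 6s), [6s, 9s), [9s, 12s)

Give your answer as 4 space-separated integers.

Processing requests:
  req#1 t=0s (window 0): ALLOW
  req#2 t=1s (window 0): ALLOW
  req#3 t=1s (window 0): DENY
  req#4 t=1s (window 0): DENY
  req#5 t=2s (window 0): DENY
  req#6 t=3s (window 1): ALLOW
  req#7 t=4s (window 1): ALLOW
  req#8 t=4s (window 1): DENY
  req#9 t=7s (window 2): ALLOW
  req#10 t=7s (window 2): ALLOW
  req#11 t=10s (window 3): ALLOW
  req#12 t=10s (window 3): ALLOW

Allowed counts by window: 2 2 2 2

Answer: 2 2 2 2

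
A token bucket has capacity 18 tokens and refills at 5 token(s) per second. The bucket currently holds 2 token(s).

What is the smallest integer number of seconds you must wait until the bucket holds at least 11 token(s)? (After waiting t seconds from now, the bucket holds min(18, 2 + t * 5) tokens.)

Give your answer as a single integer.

Need 2 + t * 5 >= 11, so t >= 9/5.
Smallest integer t = ceil(9/5) = 2.

Answer: 2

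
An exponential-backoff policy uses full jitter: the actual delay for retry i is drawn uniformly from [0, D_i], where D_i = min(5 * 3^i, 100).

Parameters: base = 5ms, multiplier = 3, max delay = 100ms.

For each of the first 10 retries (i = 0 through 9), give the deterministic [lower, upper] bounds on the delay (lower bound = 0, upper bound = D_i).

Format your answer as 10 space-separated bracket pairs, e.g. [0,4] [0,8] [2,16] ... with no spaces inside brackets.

Answer: [0,5] [0,15] [0,45] [0,100] [0,100] [0,100] [0,100] [0,100] [0,100] [0,100]

Derivation:
Computing bounds per retry:
  i=0: D_i=min(5*3^0,100)=5, bounds=[0,5]
  i=1: D_i=min(5*3^1,100)=15, bounds=[0,15]
  i=2: D_i=min(5*3^2,100)=45, bounds=[0,45]
  i=3: D_i=min(5*3^3,100)=100, bounds=[0,100]
  i=4: D_i=min(5*3^4,100)=100, bounds=[0,100]
  i=5: D_i=min(5*3^5,100)=100, bounds=[0,100]
  i=6: D_i=min(5*3^6,100)=100, bounds=[0,100]
  i=7: D_i=min(5*3^7,100)=100, bounds=[0,100]
  i=8: D_i=min(5*3^8,100)=100, bounds=[0,100]
  i=9: D_i=min(5*3^9,100)=100, bounds=[0,100]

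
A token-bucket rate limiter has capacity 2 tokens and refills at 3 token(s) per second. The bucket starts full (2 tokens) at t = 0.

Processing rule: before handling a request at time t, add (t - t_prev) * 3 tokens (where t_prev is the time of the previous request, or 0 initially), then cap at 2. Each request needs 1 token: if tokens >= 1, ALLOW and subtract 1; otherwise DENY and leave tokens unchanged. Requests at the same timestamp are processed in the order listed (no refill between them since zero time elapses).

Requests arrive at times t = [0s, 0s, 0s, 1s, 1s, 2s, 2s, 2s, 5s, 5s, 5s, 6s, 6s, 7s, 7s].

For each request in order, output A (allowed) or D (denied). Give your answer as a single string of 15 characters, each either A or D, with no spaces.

Answer: AADAAAADAADAAAA

Derivation:
Simulating step by step:
  req#1 t=0s: ALLOW
  req#2 t=0s: ALLOW
  req#3 t=0s: DENY
  req#4 t=1s: ALLOW
  req#5 t=1s: ALLOW
  req#6 t=2s: ALLOW
  req#7 t=2s: ALLOW
  req#8 t=2s: DENY
  req#9 t=5s: ALLOW
  req#10 t=5s: ALLOW
  req#11 t=5s: DENY
  req#12 t=6s: ALLOW
  req#13 t=6s: ALLOW
  req#14 t=7s: ALLOW
  req#15 t=7s: ALLOW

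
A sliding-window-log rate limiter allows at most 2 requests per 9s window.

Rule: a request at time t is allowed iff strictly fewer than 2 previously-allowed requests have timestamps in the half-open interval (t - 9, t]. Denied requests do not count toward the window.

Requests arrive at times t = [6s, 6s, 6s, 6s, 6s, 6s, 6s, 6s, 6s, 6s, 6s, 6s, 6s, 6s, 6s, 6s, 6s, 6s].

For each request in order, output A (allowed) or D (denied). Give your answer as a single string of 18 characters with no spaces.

Tracking allowed requests in the window:
  req#1 t=6s: ALLOW
  req#2 t=6s: ALLOW
  req#3 t=6s: DENY
  req#4 t=6s: DENY
  req#5 t=6s: DENY
  req#6 t=6s: DENY
  req#7 t=6s: DENY
  req#8 t=6s: DENY
  req#9 t=6s: DENY
  req#10 t=6s: DENY
  req#11 t=6s: DENY
  req#12 t=6s: DENY
  req#13 t=6s: DENY
  req#14 t=6s: DENY
  req#15 t=6s: DENY
  req#16 t=6s: DENY
  req#17 t=6s: DENY
  req#18 t=6s: DENY

Answer: AADDDDDDDDDDDDDDDD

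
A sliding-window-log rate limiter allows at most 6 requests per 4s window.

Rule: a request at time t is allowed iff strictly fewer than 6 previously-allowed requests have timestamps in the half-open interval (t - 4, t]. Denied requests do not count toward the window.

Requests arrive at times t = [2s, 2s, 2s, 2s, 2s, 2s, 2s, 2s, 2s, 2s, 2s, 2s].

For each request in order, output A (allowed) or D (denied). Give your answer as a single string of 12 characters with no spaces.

Tracking allowed requests in the window:
  req#1 t=2s: ALLOW
  req#2 t=2s: ALLOW
  req#3 t=2s: ALLOW
  req#4 t=2s: ALLOW
  req#5 t=2s: ALLOW
  req#6 t=2s: ALLOW
  req#7 t=2s: DENY
  req#8 t=2s: DENY
  req#9 t=2s: DENY
  req#10 t=2s: DENY
  req#11 t=2s: DENY
  req#12 t=2s: DENY

Answer: AAAAAADDDDDD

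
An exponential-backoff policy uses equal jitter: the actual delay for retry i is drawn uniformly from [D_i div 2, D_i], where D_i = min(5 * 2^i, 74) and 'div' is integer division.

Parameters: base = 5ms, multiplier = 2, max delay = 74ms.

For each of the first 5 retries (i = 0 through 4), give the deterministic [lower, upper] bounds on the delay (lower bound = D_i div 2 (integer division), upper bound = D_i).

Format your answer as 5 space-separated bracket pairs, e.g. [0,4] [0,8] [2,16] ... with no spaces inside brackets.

Computing bounds per retry:
  i=0: D_i=min(5*2^0,74)=5, bounds=[2,5]
  i=1: D_i=min(5*2^1,74)=10, bounds=[5,10]
  i=2: D_i=min(5*2^2,74)=20, bounds=[10,20]
  i=3: D_i=min(5*2^3,74)=40, bounds=[20,40]
  i=4: D_i=min(5*2^4,74)=74, bounds=[37,74]

Answer: [2,5] [5,10] [10,20] [20,40] [37,74]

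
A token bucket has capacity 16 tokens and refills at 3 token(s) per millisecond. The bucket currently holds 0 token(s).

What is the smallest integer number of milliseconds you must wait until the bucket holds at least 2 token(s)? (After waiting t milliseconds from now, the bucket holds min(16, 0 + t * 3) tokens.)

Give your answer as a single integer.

Need 0 + t * 3 >= 2, so t >= 2/3.
Smallest integer t = ceil(2/3) = 1.

Answer: 1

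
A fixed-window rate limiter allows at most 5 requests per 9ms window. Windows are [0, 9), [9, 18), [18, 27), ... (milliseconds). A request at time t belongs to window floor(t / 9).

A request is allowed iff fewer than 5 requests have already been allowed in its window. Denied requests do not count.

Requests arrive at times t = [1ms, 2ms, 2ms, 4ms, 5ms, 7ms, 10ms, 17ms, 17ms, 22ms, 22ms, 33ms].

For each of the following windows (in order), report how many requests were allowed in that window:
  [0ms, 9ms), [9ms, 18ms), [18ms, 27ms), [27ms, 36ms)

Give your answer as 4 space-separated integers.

Processing requests:
  req#1 t=1ms (window 0): ALLOW
  req#2 t=2ms (window 0): ALLOW
  req#3 t=2ms (window 0): ALLOW
  req#4 t=4ms (window 0): ALLOW
  req#5 t=5ms (window 0): ALLOW
  req#6 t=7ms (window 0): DENY
  req#7 t=10ms (window 1): ALLOW
  req#8 t=17ms (window 1): ALLOW
  req#9 t=17ms (window 1): ALLOW
  req#10 t=22ms (window 2): ALLOW
  req#11 t=22ms (window 2): ALLOW
  req#12 t=33ms (window 3): ALLOW

Allowed counts by window: 5 3 2 1

Answer: 5 3 2 1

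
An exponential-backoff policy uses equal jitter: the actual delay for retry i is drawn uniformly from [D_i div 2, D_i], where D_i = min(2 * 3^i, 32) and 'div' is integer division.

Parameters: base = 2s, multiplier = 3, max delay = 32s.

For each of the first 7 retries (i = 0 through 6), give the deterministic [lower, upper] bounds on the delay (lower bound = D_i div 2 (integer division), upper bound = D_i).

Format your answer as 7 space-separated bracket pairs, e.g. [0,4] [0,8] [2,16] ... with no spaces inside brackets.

Computing bounds per retry:
  i=0: D_i=min(2*3^0,32)=2, bounds=[1,2]
  i=1: D_i=min(2*3^1,32)=6, bounds=[3,6]
  i=2: D_i=min(2*3^2,32)=18, bounds=[9,18]
  i=3: D_i=min(2*3^3,32)=32, bounds=[16,32]
  i=4: D_i=min(2*3^4,32)=32, bounds=[16,32]
  i=5: D_i=min(2*3^5,32)=32, bounds=[16,32]
  i=6: D_i=min(2*3^6,32)=32, bounds=[16,32]

Answer: [1,2] [3,6] [9,18] [16,32] [16,32] [16,32] [16,32]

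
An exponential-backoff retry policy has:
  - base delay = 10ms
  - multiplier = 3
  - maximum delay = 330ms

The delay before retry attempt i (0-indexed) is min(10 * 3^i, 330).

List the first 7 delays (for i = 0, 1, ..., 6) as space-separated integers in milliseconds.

Computing each delay:
  i=0: min(10*3^0, 330) = 10
  i=1: min(10*3^1, 330) = 30
  i=2: min(10*3^2, 330) = 90
  i=3: min(10*3^3, 330) = 270
  i=4: min(10*3^4, 330) = 330
  i=5: min(10*3^5, 330) = 330
  i=6: min(10*3^6, 330) = 330

Answer: 10 30 90 270 330 330 330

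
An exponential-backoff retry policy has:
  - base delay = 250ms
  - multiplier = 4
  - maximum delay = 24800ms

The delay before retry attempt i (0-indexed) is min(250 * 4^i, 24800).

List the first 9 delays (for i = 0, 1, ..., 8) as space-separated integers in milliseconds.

Computing each delay:
  i=0: min(250*4^0, 24800) = 250
  i=1: min(250*4^1, 24800) = 1000
  i=2: min(250*4^2, 24800) = 4000
  i=3: min(250*4^3, 24800) = 16000
  i=4: min(250*4^4, 24800) = 24800
  i=5: min(250*4^5, 24800) = 24800
  i=6: min(250*4^6, 24800) = 24800
  i=7: min(250*4^7, 24800) = 24800
  i=8: min(250*4^8, 24800) = 24800

Answer: 250 1000 4000 16000 24800 24800 24800 24800 24800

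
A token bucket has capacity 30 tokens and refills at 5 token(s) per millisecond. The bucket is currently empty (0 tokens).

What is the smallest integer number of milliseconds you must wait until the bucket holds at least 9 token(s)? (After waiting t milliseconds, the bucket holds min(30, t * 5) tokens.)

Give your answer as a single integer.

Need t * 5 >= 9, so t >= 9/5.
Smallest integer t = ceil(9/5) = 2.

Answer: 2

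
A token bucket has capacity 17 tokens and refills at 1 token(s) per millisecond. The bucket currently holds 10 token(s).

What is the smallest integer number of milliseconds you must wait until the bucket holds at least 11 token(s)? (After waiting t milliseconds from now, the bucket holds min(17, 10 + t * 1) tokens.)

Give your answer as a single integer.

Answer: 1

Derivation:
Need 10 + t * 1 >= 11, so t >= 1/1.
Smallest integer t = ceil(1/1) = 1.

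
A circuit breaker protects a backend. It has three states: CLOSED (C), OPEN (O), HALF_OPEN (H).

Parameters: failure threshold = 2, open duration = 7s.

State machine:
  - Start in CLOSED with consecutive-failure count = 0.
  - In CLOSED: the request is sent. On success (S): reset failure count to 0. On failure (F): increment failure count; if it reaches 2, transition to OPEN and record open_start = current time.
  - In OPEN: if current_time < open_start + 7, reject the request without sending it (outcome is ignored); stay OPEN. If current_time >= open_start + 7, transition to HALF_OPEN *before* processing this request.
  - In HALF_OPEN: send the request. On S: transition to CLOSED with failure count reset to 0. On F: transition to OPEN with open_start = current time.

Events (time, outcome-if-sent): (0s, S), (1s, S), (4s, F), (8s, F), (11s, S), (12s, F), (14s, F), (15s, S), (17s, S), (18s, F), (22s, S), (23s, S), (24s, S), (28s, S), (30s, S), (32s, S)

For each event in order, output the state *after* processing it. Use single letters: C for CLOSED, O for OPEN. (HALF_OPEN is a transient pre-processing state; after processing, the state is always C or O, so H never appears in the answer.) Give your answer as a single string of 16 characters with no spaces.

State after each event:
  event#1 t=0s outcome=S: state=CLOSED
  event#2 t=1s outcome=S: state=CLOSED
  event#3 t=4s outcome=F: state=CLOSED
  event#4 t=8s outcome=F: state=OPEN
  event#5 t=11s outcome=S: state=OPEN
  event#6 t=12s outcome=F: state=OPEN
  event#7 t=14s outcome=F: state=OPEN
  event#8 t=15s outcome=S: state=CLOSED
  event#9 t=17s outcome=S: state=CLOSED
  event#10 t=18s outcome=F: state=CLOSED
  event#11 t=22s outcome=S: state=CLOSED
  event#12 t=23s outcome=S: state=CLOSED
  event#13 t=24s outcome=S: state=CLOSED
  event#14 t=28s outcome=S: state=CLOSED
  event#15 t=30s outcome=S: state=CLOSED
  event#16 t=32s outcome=S: state=CLOSED

Answer: CCCOOOOCCCCCCCCC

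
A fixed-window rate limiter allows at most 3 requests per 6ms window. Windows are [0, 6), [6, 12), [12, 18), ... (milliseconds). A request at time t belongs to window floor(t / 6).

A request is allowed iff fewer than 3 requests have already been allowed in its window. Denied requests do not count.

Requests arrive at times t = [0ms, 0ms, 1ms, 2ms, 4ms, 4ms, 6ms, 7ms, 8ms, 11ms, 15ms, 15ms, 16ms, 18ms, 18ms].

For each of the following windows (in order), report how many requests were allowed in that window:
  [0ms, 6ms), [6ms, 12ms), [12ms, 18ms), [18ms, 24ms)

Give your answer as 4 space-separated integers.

Answer: 3 3 3 2

Derivation:
Processing requests:
  req#1 t=0ms (window 0): ALLOW
  req#2 t=0ms (window 0): ALLOW
  req#3 t=1ms (window 0): ALLOW
  req#4 t=2ms (window 0): DENY
  req#5 t=4ms (window 0): DENY
  req#6 t=4ms (window 0): DENY
  req#7 t=6ms (window 1): ALLOW
  req#8 t=7ms (window 1): ALLOW
  req#9 t=8ms (window 1): ALLOW
  req#10 t=11ms (window 1): DENY
  req#11 t=15ms (window 2): ALLOW
  req#12 t=15ms (window 2): ALLOW
  req#13 t=16ms (window 2): ALLOW
  req#14 t=18ms (window 3): ALLOW
  req#15 t=18ms (window 3): ALLOW

Allowed counts by window: 3 3 3 2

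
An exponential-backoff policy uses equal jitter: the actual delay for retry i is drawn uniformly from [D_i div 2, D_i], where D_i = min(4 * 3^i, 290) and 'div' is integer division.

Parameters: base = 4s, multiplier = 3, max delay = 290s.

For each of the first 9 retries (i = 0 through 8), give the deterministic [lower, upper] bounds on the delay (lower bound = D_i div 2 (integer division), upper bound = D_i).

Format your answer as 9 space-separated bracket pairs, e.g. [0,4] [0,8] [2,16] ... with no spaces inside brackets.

Computing bounds per retry:
  i=0: D_i=min(4*3^0,290)=4, bounds=[2,4]
  i=1: D_i=min(4*3^1,290)=12, bounds=[6,12]
  i=2: D_i=min(4*3^2,290)=36, bounds=[18,36]
  i=3: D_i=min(4*3^3,290)=108, bounds=[54,108]
  i=4: D_i=min(4*3^4,290)=290, bounds=[145,290]
  i=5: D_i=min(4*3^5,290)=290, bounds=[145,290]
  i=6: D_i=min(4*3^6,290)=290, bounds=[145,290]
  i=7: D_i=min(4*3^7,290)=290, bounds=[145,290]
  i=8: D_i=min(4*3^8,290)=290, bounds=[145,290]

Answer: [2,4] [6,12] [18,36] [54,108] [145,290] [145,290] [145,290] [145,290] [145,290]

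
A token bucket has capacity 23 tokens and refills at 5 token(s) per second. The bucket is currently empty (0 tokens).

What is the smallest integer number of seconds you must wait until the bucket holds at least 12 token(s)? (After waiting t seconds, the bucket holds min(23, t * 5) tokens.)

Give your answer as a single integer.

Need t * 5 >= 12, so t >= 12/5.
Smallest integer t = ceil(12/5) = 3.

Answer: 3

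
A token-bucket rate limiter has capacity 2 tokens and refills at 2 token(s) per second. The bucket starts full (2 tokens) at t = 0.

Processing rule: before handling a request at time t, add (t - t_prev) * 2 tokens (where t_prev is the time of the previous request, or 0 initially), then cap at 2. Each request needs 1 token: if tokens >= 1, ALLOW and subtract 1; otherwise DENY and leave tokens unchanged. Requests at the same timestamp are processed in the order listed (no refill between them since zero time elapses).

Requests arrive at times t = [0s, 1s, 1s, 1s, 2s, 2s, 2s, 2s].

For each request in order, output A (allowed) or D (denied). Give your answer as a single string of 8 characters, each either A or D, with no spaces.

Simulating step by step:
  req#1 t=0s: ALLOW
  req#2 t=1s: ALLOW
  req#3 t=1s: ALLOW
  req#4 t=1s: DENY
  req#5 t=2s: ALLOW
  req#6 t=2s: ALLOW
  req#7 t=2s: DENY
  req#8 t=2s: DENY

Answer: AAADAADD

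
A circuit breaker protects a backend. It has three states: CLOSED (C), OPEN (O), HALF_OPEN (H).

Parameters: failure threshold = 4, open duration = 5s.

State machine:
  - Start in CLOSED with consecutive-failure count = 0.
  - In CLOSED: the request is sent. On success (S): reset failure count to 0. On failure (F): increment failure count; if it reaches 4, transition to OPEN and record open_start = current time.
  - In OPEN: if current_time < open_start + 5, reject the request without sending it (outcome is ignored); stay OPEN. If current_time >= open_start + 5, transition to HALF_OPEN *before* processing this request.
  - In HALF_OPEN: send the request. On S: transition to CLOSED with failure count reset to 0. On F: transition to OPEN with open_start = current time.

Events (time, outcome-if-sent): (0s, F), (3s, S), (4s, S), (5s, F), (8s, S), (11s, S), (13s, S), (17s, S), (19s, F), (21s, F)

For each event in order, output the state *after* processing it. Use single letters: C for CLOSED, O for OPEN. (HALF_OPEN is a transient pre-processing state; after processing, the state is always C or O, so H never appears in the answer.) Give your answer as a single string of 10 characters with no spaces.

Answer: CCCCCCCCCC

Derivation:
State after each event:
  event#1 t=0s outcome=F: state=CLOSED
  event#2 t=3s outcome=S: state=CLOSED
  event#3 t=4s outcome=S: state=CLOSED
  event#4 t=5s outcome=F: state=CLOSED
  event#5 t=8s outcome=S: state=CLOSED
  event#6 t=11s outcome=S: state=CLOSED
  event#7 t=13s outcome=S: state=CLOSED
  event#8 t=17s outcome=S: state=CLOSED
  event#9 t=19s outcome=F: state=CLOSED
  event#10 t=21s outcome=F: state=CLOSED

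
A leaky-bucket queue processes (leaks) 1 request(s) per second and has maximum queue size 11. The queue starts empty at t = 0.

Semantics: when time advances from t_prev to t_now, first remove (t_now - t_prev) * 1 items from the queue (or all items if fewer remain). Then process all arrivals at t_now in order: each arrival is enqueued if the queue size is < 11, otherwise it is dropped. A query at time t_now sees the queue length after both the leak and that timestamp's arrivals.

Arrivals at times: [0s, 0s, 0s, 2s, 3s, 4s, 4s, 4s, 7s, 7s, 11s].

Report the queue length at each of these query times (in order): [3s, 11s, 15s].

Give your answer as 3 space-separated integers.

Queue lengths at query times:
  query t=3s: backlog = 2
  query t=11s: backlog = 1
  query t=15s: backlog = 0

Answer: 2 1 0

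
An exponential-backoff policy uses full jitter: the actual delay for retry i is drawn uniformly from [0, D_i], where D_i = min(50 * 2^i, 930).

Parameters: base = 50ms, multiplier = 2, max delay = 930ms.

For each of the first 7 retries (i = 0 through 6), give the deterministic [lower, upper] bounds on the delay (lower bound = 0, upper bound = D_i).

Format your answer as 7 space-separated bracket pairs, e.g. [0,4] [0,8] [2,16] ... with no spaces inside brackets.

Computing bounds per retry:
  i=0: D_i=min(50*2^0,930)=50, bounds=[0,50]
  i=1: D_i=min(50*2^1,930)=100, bounds=[0,100]
  i=2: D_i=min(50*2^2,930)=200, bounds=[0,200]
  i=3: D_i=min(50*2^3,930)=400, bounds=[0,400]
  i=4: D_i=min(50*2^4,930)=800, bounds=[0,800]
  i=5: D_i=min(50*2^5,930)=930, bounds=[0,930]
  i=6: D_i=min(50*2^6,930)=930, bounds=[0,930]

Answer: [0,50] [0,100] [0,200] [0,400] [0,800] [0,930] [0,930]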